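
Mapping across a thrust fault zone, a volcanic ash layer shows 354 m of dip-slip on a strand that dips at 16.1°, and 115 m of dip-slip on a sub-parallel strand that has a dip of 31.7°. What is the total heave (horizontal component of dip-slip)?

438 m

heave_A = 354 × cos(16.1°) = 340.1 m
heave_B = 115 × cos(31.7°) = 97.84 m
total = 340.1 + 97.84 = 438 m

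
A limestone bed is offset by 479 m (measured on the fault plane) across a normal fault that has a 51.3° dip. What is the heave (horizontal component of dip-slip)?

299 m

heave = dip-slip × cos(dip) = 479 m × cos(51.3°) = 299 m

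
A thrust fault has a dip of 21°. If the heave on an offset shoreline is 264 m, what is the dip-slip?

dip-slip = heave / cos(dip) = 264 / cos(21°) = 283 m

283 m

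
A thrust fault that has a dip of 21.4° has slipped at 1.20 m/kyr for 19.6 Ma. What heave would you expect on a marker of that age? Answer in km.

dip-slip = rate × time = 1.20 m/kyr × 19.6 Ma = 23520 m
heave = dip-slip × cos(dip) = 23520 × cos(21.4°) = 21900 m = 21.9 km

21.9 km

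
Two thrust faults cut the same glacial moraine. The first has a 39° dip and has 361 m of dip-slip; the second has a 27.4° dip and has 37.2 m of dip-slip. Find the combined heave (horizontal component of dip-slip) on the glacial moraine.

314 m

heave_A = 361 × cos(39°) = 280.5 m
heave_B = 37.2 × cos(27.4°) = 33.03 m
total = 280.5 + 33.03 = 314 m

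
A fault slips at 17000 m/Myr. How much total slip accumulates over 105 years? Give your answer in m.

1.79 m

slip = rate × time = 17000 m/Myr × 105 years = 1.79 m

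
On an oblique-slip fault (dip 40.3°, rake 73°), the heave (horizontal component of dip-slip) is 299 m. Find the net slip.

dip-slip = heave / cos(dip) = 299 / cos(40.3°) = 392 m
net slip = dip-slip / sin(rake) = 392 / sin(73°) = 410 m

410 m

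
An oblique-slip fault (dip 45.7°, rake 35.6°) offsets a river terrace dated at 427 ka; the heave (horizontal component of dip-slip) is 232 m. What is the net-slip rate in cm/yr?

dip-slip = heave / cos(dip) = 232 / cos(45.7°) = 332.2 m
net slip = dip-slip / sin(rake) = 332.2 / sin(35.6°) = 570.6 m
rate = 570.6 m / 427 ka = 0.00134 m/yr = 0.134 cm/yr

0.134 cm/yr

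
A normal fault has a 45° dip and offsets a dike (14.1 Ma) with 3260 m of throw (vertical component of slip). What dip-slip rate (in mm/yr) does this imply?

dip-slip = throw / sin(dip) = 3260 m / sin(45°) = 4610 m
rate = 4610 m / 14.1 Ma = 0.000327 m/yr = 0.327 mm/yr

0.327 mm/yr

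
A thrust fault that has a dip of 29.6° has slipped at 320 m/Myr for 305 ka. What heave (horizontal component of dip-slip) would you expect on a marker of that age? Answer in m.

dip-slip = rate × time = 320 m/Myr × 305 ka = 97.60 m
heave = dip-slip × cos(dip) = 97.60 × cos(29.6°) = 84.9 m

84.9 m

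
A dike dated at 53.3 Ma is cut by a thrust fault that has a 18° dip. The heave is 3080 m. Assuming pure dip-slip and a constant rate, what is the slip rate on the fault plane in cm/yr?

0.00608 cm/yr

dip-slip = heave / cos(dip) = 3080 m / cos(18°) = 3239 m
rate = 3239 m / 53.3 Ma = 0.0000608 m/yr = 0.00608 cm/yr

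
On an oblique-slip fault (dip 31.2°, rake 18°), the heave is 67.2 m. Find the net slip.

dip-slip = heave / cos(dip) = 67.2 / cos(31.2°) = 78.56 m
net slip = dip-slip / sin(rake) = 78.56 / sin(18°) = 254 m

254 m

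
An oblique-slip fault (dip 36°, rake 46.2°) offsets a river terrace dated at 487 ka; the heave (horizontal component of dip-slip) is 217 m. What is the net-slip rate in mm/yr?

dip-slip = heave / cos(dip) = 217 / cos(36°) = 268.2 m
net slip = dip-slip / sin(rake) = 268.2 / sin(46.2°) = 371.6 m
rate = 371.6 m / 487 ka = 0.000763 m/yr = 0.763 mm/yr

0.763 mm/yr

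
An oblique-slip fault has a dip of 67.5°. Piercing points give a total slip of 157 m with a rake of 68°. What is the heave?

dip-slip = net slip × sin(rake) = 157 m × sin(68°) = 145.6 m
heave = dip-slip × cos(dip) = 145.6 × cos(67.5°) = 55.7 m

55.7 m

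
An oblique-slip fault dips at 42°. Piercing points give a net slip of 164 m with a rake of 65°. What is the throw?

dip-slip = net slip × sin(rake) = 164 m × sin(65°) = 148.6 m
throw = dip-slip × sin(dip) = 148.6 × sin(42°) = 99.5 m

99.5 m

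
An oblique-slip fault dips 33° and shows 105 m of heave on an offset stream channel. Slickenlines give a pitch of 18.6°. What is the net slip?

393 m

dip-slip = heave / cos(dip) = 105 / cos(33°) = 125.2 m
net slip = dip-slip / sin(rake) = 125.2 / sin(18.6°) = 393 m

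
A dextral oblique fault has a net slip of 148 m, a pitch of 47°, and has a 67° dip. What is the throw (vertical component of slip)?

99.6 m

dip-slip = net slip × sin(rake) = 148 m × sin(47°) = 108.2 m
throw = dip-slip × sin(dip) = 108.2 × sin(67°) = 99.6 m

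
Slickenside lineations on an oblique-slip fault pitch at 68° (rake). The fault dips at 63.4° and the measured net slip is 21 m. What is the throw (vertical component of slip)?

17.4 m

dip-slip = net slip × sin(rake) = 21 m × sin(68°) = 19.47 m
throw = dip-slip × sin(dip) = 19.47 × sin(63.4°) = 17.4 m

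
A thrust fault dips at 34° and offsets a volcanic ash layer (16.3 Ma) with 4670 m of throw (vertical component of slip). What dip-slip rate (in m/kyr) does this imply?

0.512 m/kyr

dip-slip = throw / sin(dip) = 4670 m / sin(34°) = 8351 m
rate = 8351 m / 16.3 Ma = 0.000512 m/yr = 0.512 m/kyr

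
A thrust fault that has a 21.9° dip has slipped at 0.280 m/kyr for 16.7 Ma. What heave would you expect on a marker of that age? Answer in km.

4.34 km

dip-slip = rate × time = 0.280 m/kyr × 16.7 Ma = 4676 m
heave = dip-slip × cos(dip) = 4676 × cos(21.9°) = 4340 m = 4.34 km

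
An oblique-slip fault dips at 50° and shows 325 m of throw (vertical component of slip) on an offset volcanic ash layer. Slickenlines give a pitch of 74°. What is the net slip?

dip-slip = throw / sin(dip) = 325 / sin(50°) = 424.3 m
net slip = dip-slip / sin(rake) = 424.3 / sin(74°) = 441 m

441 m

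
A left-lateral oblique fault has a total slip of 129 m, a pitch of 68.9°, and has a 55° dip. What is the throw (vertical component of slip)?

dip-slip = net slip × sin(rake) = 129 m × sin(68.9°) = 120.4 m
throw = dip-slip × sin(dip) = 120.4 × sin(55°) = 98.6 m

98.6 m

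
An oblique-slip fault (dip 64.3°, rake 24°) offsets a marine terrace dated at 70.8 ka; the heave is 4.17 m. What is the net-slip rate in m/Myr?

334 m/Myr

dip-slip = heave / cos(dip) = 4.17 / cos(64.3°) = 9.616 m
net slip = dip-slip / sin(rake) = 9.616 / sin(24°) = 23.64 m
rate = 23.64 m / 70.8 ka = 0.000334 m/yr = 334 m/Myr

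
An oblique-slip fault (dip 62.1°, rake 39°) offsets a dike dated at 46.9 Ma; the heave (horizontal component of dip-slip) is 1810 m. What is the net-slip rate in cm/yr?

dip-slip = heave / cos(dip) = 1810 / cos(62.1°) = 3868 m
net slip = dip-slip / sin(rake) = 3868 / sin(39°) = 6146 m
rate = 6146 m / 46.9 Ma = 0.000131 m/yr = 0.0131 cm/yr

0.0131 cm/yr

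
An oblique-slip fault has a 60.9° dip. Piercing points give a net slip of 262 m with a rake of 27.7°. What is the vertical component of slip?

dip-slip = net slip × sin(rake) = 262 m × sin(27.7°) = 121.8 m
throw = dip-slip × sin(dip) = 121.8 × sin(60.9°) = 106 m

106 m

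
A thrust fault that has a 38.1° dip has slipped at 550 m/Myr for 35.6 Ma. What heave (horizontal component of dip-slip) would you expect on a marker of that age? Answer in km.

dip-slip = rate × time = 550 m/Myr × 35.6 Ma = 19580 m
heave = dip-slip × cos(dip) = 19580 × cos(38.1°) = 15400 m = 15.4 km

15.4 km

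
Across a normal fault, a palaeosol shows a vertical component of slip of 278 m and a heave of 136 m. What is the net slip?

net slip = √(throw² + heave²) = √(278² + 136²) = 309 m

309 m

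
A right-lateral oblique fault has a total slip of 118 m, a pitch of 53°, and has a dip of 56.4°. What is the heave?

dip-slip = net slip × sin(rake) = 118 m × sin(53°) = 94.24 m
heave = dip-slip × cos(dip) = 94.24 × cos(56.4°) = 52.2 m

52.2 m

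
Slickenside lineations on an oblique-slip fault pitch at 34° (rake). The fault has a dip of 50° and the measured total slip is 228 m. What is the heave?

dip-slip = net slip × sin(rake) = 228 m × sin(34°) = 127.5 m
heave = dip-slip × cos(dip) = 127.5 × cos(50°) = 82 m

82 m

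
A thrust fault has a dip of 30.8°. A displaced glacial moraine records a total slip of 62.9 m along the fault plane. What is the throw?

throw = dip-slip × sin(dip) = 62.9 m × sin(30.8°) = 32.2 m

32.2 m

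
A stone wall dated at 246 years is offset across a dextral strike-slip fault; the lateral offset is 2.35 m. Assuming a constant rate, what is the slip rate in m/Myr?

9550 m/Myr

rate = 2.35 m / 246 years = 0.00955 m/yr = 9550 m/Myr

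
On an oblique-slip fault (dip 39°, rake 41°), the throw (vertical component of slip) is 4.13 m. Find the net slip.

dip-slip = throw / sin(dip) = 4.13 / sin(39°) = 6.563 m
net slip = dip-slip / sin(rake) = 6.563 / sin(41°) = 10 m

10 m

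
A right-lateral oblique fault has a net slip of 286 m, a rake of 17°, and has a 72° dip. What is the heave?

dip-slip = net slip × sin(rake) = 286 m × sin(17°) = 83.62 m
heave = dip-slip × cos(dip) = 83.62 × cos(72°) = 25.8 m

25.8 m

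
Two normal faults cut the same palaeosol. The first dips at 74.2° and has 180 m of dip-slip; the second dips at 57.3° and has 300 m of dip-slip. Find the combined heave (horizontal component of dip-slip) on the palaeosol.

heave_A = 180 × cos(74.2°) = 49.01 m
heave_B = 300 × cos(57.3°) = 162.1 m
total = 49.01 + 162.1 = 211 m

211 m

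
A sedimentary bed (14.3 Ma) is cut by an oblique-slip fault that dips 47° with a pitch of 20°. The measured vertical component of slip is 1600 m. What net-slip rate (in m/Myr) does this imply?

447 m/Myr

dip-slip = throw / sin(dip) = 1600 / sin(47°) = 2188 m
net slip = dip-slip / sin(rake) = 2188 / sin(20°) = 6396 m
rate = 6396 m / 14.3 Ma = 0.000447 m/yr = 447 m/Myr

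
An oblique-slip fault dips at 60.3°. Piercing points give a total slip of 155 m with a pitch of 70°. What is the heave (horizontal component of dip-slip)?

dip-slip = net slip × sin(rake) = 155 m × sin(70°) = 145.7 m
heave = dip-slip × cos(dip) = 145.7 × cos(60.3°) = 72.2 m

72.2 m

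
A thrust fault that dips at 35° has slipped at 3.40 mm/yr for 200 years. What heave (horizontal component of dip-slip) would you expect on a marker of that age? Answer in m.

dip-slip = rate × time = 3.40 mm/yr × 200 years = 0.6800 m
heave = dip-slip × cos(dip) = 0.6800 × cos(35°) = 0.557 m

0.557 m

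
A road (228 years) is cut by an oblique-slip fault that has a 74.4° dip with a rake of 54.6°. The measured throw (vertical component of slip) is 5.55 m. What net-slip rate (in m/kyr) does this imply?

dip-slip = throw / sin(dip) = 5.55 / sin(74.4°) = 5.762 m
net slip = dip-slip / sin(rake) = 5.762 / sin(54.6°) = 7.069 m
rate = 7.069 m / 228 years = 0.0310 m/yr = 31 m/kyr

31 m/kyr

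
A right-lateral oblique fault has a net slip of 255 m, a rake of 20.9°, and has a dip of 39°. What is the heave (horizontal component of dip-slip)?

dip-slip = net slip × sin(rake) = 255 m × sin(20.9°) = 90.97 m
heave = dip-slip × cos(dip) = 90.97 × cos(39°) = 70.7 m

70.7 m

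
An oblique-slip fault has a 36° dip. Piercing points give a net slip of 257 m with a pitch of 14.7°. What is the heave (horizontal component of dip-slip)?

dip-slip = net slip × sin(rake) = 257 m × sin(14.7°) = 65.22 m
heave = dip-slip × cos(dip) = 65.22 × cos(36°) = 52.8 m

52.8 m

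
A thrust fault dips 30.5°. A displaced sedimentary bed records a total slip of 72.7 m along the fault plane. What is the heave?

62.6 m

heave = dip-slip × cos(dip) = 72.7 m × cos(30.5°) = 62.6 m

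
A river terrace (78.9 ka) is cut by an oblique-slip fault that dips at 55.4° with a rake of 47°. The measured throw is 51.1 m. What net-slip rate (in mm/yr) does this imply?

dip-slip = throw / sin(dip) = 51.1 / sin(55.4°) = 62.08 m
net slip = dip-slip / sin(rake) = 62.08 / sin(47°) = 84.88 m
rate = 84.88 m / 78.9 ka = 0.00108 m/yr = 1.08 mm/yr

1.08 mm/yr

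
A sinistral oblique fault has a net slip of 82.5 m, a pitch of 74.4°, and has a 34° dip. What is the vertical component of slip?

44.4 m

dip-slip = net slip × sin(rake) = 82.5 m × sin(74.4°) = 79.46 m
throw = dip-slip × sin(dip) = 79.46 × sin(34°) = 44.4 m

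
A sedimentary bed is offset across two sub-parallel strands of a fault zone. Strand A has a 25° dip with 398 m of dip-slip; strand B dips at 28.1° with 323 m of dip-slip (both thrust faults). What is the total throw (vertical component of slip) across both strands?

throw_A = 398 × sin(25°) = 168.2 m
throw_B = 323 × sin(28.1°) = 152.1 m
total = 168.2 + 152.1 = 320 m

320 m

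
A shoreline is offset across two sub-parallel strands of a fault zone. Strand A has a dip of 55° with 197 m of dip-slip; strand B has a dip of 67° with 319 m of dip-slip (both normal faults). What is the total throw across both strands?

throw_A = 197 × sin(55°) = 161.4 m
throw_B = 319 × sin(67°) = 293.6 m
total = 161.4 + 293.6 = 455 m

455 m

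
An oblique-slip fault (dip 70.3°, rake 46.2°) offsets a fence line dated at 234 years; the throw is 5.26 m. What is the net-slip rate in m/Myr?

33100 m/Myr

dip-slip = throw / sin(dip) = 5.26 / sin(70.3°) = 5.587 m
net slip = dip-slip / sin(rake) = 5.587 / sin(46.2°) = 7.741 m
rate = 7.741 m / 234 years = 0.0331 m/yr = 33100 m/Myr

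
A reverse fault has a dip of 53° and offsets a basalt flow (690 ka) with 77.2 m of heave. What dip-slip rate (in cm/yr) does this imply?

dip-slip = heave / cos(dip) = 77.2 m / cos(53°) = 128.3 m
rate = 128.3 m / 690 ka = 0.000186 m/yr = 0.0186 cm/yr

0.0186 cm/yr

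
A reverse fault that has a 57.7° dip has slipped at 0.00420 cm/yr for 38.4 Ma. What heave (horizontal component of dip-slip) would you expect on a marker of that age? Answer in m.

862 m

dip-slip = rate × time = 0.00420 cm/yr × 38.4 Ma = 1613 m
heave = dip-slip × cos(dip) = 1613 × cos(57.7°) = 862 m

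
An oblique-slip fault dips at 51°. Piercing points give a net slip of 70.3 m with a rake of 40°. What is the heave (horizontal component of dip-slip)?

dip-slip = net slip × sin(rake) = 70.3 m × sin(40°) = 45.19 m
heave = dip-slip × cos(dip) = 45.19 × cos(51°) = 28.4 m

28.4 m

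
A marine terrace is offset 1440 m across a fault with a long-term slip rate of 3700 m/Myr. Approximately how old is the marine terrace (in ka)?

age = offset / rate = 1440 m / (3700 m/Myr) = 389000 yr = 389 ka

389 ka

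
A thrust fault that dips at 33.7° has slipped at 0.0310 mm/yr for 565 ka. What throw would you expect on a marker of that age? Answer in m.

dip-slip = rate × time = 0.0310 mm/yr × 565 ka = 17.52 m
throw = dip-slip × sin(dip) = 17.52 × sin(33.7°) = 9.72 m

9.72 m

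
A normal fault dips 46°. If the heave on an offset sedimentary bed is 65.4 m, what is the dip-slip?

94.1 m

dip-slip = heave / cos(dip) = 65.4 / cos(46°) = 94.1 m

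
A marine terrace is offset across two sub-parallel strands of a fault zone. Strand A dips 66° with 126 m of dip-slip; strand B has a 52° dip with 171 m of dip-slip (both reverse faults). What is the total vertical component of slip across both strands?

throw_A = 126 × sin(66°) = 115.1 m
throw_B = 171 × sin(52°) = 134.7 m
total = 115.1 + 134.7 = 250 m

250 m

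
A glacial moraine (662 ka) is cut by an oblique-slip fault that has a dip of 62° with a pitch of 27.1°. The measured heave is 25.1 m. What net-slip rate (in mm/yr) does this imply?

dip-slip = heave / cos(dip) = 25.1 / cos(62°) = 53.46 m
net slip = dip-slip / sin(rake) = 53.46 / sin(27.1°) = 117.4 m
rate = 117.4 m / 662 ka = 0.000177 m/yr = 0.177 mm/yr

0.177 mm/yr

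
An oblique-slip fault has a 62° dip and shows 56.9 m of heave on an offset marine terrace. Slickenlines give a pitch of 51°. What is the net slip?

dip-slip = heave / cos(dip) = 56.9 / cos(62°) = 121.2 m
net slip = dip-slip / sin(rake) = 121.2 / sin(51°) = 156 m

156 m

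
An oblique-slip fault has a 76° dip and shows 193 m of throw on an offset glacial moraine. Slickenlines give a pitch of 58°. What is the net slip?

dip-slip = throw / sin(dip) = 193 / sin(76°) = 198.9 m
net slip = dip-slip / sin(rake) = 198.9 / sin(58°) = 235 m

235 m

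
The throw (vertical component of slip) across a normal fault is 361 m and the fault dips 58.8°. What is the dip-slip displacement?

422 m

dip-slip = throw / sin(dip) = 361 / sin(58.8°) = 422 m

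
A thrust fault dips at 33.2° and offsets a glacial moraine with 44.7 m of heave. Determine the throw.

29.3 m

throw = heave × tan(dip) = 44.7 × tan(33.2°) = 29.3 m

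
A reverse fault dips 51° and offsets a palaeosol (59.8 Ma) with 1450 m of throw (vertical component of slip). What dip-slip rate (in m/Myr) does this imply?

31.2 m/Myr

dip-slip = throw / sin(dip) = 1450 m / sin(51°) = 1866 m
rate = 1866 m / 59.8 Ma = 0.0000312 m/yr = 31.2 m/Myr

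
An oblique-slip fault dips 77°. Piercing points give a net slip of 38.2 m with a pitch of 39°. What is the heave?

5.41 m

dip-slip = net slip × sin(rake) = 38.2 m × sin(39°) = 24.04 m
heave = dip-slip × cos(dip) = 24.04 × cos(77°) = 5.41 m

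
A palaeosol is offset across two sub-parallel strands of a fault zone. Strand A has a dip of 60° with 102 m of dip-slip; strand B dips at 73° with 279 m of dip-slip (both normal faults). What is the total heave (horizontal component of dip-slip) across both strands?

133 m

heave_A = 102 × cos(60°) = 51 m
heave_B = 279 × cos(73°) = 81.57 m
total = 51 + 81.57 = 133 m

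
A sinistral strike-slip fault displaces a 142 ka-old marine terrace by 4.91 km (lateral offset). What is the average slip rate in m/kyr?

34.6 m/kyr

rate = 4.91 km / 142 ka = 0.0346 m/yr = 34.6 m/kyr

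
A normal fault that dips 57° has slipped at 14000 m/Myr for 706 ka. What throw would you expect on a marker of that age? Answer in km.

dip-slip = rate × time = 14000 m/Myr × 706 ka = 9884 m
throw = dip-slip × sin(dip) = 9884 × sin(57°) = 8290 m = 8.29 km

8.29 km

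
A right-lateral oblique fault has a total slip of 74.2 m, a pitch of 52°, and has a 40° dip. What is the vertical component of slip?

37.6 m

dip-slip = net slip × sin(rake) = 74.2 m × sin(52°) = 58.47 m
throw = dip-slip × sin(dip) = 58.47 × sin(40°) = 37.6 m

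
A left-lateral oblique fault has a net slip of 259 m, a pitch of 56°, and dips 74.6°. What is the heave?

57 m

dip-slip = net slip × sin(rake) = 259 m × sin(56°) = 214.7 m
heave = dip-slip × cos(dip) = 214.7 × cos(74.6°) = 57 m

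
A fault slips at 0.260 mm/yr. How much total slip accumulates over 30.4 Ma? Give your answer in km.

slip = rate × time = 0.260 mm/yr × 30.4 Ma = 7900 m = 7.90 km

7.90 km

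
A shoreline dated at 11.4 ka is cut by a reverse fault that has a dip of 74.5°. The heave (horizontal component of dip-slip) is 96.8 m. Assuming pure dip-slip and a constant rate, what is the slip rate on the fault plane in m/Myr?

dip-slip = heave / cos(dip) = 96.8 m / cos(74.5°) = 362.2 m
rate = 362.2 m / 11.4 ka = 0.0318 m/yr = 31800 m/Myr

31800 m/Myr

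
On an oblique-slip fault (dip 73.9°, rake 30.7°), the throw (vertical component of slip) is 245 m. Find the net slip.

dip-slip = throw / sin(dip) = 245 / sin(73.9°) = 255 m
net slip = dip-slip / sin(rake) = 255 / sin(30.7°) = 499 m

499 m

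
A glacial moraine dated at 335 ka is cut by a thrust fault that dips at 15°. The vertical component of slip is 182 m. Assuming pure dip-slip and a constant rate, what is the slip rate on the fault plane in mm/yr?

dip-slip = throw / sin(dip) = 182 m / sin(15°) = 703.2 m
rate = 703.2 m / 335 ka = 0.00210 m/yr = 2.10 mm/yr

2.10 mm/yr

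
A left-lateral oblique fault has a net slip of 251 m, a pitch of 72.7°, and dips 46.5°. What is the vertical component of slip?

dip-slip = net slip × sin(rake) = 251 m × sin(72.7°) = 239.6 m
throw = dip-slip × sin(dip) = 239.6 × sin(46.5°) = 174 m

174 m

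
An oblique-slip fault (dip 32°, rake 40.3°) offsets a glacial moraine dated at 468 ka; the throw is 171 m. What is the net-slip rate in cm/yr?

dip-slip = throw / sin(dip) = 171 / sin(32°) = 322.7 m
net slip = dip-slip / sin(rake) = 322.7 / sin(40.3°) = 498.9 m
rate = 498.9 m / 468 ka = 0.00107 m/yr = 0.107 cm/yr

0.107 cm/yr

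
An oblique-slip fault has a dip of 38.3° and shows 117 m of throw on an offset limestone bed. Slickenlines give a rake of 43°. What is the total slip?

277 m

dip-slip = throw / sin(dip) = 117 / sin(38.3°) = 188.8 m
net slip = dip-slip / sin(rake) = 188.8 / sin(43°) = 277 m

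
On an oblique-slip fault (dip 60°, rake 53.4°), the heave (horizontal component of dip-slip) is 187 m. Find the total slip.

466 m

dip-slip = heave / cos(dip) = 187 / cos(60°) = 374 m
net slip = dip-slip / sin(rake) = 374 / sin(53.4°) = 466 m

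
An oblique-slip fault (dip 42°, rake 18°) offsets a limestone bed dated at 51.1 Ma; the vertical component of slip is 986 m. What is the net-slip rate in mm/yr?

0.0933 mm/yr

dip-slip = throw / sin(dip) = 986 / sin(42°) = 1474 m
net slip = dip-slip / sin(rake) = 1474 / sin(18°) = 4769 m
rate = 4769 m / 51.1 Ma = 0.0000933 m/yr = 0.0933 mm/yr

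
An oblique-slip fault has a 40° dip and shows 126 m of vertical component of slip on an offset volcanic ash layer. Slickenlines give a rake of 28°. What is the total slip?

dip-slip = throw / sin(dip) = 126 / sin(40°) = 196 m
net slip = dip-slip / sin(rake) = 196 / sin(28°) = 418 m

418 m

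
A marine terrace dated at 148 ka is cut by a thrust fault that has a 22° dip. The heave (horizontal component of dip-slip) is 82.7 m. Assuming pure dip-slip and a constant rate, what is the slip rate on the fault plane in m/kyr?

dip-slip = heave / cos(dip) = 82.7 m / cos(22°) = 89.19 m
rate = 89.19 m / 148 ka = 0.000603 m/yr = 0.603 m/kyr

0.603 m/kyr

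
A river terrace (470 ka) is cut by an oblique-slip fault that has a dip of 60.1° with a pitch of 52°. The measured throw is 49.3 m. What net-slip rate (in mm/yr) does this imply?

0.154 mm/yr

dip-slip = throw / sin(dip) = 49.3 / sin(60.1°) = 56.87 m
net slip = dip-slip / sin(rake) = 56.87 / sin(52°) = 72.17 m
rate = 72.17 m / 470 ka = 0.000154 m/yr = 0.154 mm/yr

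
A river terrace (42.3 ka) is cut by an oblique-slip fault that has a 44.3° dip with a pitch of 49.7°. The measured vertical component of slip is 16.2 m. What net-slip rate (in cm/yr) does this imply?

0.0719 cm/yr

dip-slip = throw / sin(dip) = 16.2 / sin(44.3°) = 23.20 m
net slip = dip-slip / sin(rake) = 23.20 / sin(49.7°) = 30.41 m
rate = 30.41 m / 42.3 ka = 0.000719 m/yr = 0.0719 cm/yr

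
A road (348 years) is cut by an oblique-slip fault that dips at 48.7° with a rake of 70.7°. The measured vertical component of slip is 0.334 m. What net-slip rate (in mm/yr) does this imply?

1.35 mm/yr

dip-slip = throw / sin(dip) = 0.334 / sin(48.7°) = 0.4446 m
net slip = dip-slip / sin(rake) = 0.4446 / sin(70.7°) = 0.4711 m
rate = 0.4711 m / 348 years = 0.00135 m/yr = 1.35 mm/yr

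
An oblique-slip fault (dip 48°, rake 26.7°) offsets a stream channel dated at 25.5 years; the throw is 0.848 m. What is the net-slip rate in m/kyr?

99.6 m/kyr

dip-slip = throw / sin(dip) = 0.848 / sin(48°) = 1.141 m
net slip = dip-slip / sin(rake) = 1.141 / sin(26.7°) = 2.540 m
rate = 2.540 m / 25.5 years = 0.0996 m/yr = 99.6 m/kyr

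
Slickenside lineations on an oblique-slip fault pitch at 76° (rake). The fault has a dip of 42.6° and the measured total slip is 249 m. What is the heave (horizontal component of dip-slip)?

dip-slip = net slip × sin(rake) = 249 m × sin(76°) = 241.6 m
heave = dip-slip × cos(dip) = 241.6 × cos(42.6°) = 178 m

178 m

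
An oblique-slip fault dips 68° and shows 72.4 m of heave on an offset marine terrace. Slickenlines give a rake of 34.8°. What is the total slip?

dip-slip = heave / cos(dip) = 72.4 / cos(68°) = 193.3 m
net slip = dip-slip / sin(rake) = 193.3 / sin(34.8°) = 339 m

339 m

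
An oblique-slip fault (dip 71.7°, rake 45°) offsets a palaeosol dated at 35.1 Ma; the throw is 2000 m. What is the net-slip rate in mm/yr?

dip-slip = throw / sin(dip) = 2000 / sin(71.7°) = 2107 m
net slip = dip-slip / sin(rake) = 2107 / sin(45°) = 2979 m
rate = 2979 m / 35.1 Ma = 0.0000849 m/yr = 0.0849 mm/yr

0.0849 mm/yr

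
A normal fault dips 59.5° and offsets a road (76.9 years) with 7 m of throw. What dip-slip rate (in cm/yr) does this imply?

10.6 cm/yr

dip-slip = throw / sin(dip) = 7 m / sin(59.5°) = 8.124 m
rate = 8.124 m / 76.9 years = 0.106 m/yr = 10.6 cm/yr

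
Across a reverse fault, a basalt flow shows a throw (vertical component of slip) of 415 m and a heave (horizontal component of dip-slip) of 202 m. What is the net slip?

462 m

net slip = √(throw² + heave²) = √(415² + 202²) = 462 m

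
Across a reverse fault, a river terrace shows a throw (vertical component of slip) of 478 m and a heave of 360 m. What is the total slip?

598 m

net slip = √(throw² + heave²) = √(478² + 360²) = 598 m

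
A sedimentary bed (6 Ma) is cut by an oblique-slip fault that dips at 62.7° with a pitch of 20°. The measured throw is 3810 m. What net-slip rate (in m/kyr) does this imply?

dip-slip = throw / sin(dip) = 3810 / sin(62.7°) = 4288 m
net slip = dip-slip / sin(rake) = 4288 / sin(20°) = 12540 m
rate = 12540 m / 6 Ma = 0.00209 m/yr = 2.09 m/kyr

2.09 m/kyr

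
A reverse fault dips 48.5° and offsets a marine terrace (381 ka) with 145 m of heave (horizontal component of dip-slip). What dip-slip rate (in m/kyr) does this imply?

0.574 m/kyr

dip-slip = heave / cos(dip) = 145 m / cos(48.5°) = 218.8 m
rate = 218.8 m / 381 ka = 0.000574 m/yr = 0.574 m/kyr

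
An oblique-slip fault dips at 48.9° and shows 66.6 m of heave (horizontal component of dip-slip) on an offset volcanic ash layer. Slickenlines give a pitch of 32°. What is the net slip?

191 m

dip-slip = heave / cos(dip) = 66.6 / cos(48.9°) = 101.3 m
net slip = dip-slip / sin(rake) = 101.3 / sin(32°) = 191 m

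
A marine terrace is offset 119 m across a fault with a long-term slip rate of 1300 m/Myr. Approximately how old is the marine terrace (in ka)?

91.5 ka

age = offset / rate = 119 m / (1300 m/Myr) = 91500 yr = 91.5 ka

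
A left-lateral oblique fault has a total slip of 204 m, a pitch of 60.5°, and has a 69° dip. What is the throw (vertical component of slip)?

dip-slip = net slip × sin(rake) = 204 m × sin(60.5°) = 177.6 m
throw = dip-slip × sin(dip) = 177.6 × sin(69°) = 166 m

166 m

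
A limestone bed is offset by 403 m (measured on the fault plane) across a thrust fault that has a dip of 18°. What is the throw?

125 m

throw = dip-slip × sin(dip) = 403 m × sin(18°) = 125 m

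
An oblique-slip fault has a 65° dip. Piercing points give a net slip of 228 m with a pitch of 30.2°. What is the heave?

48.5 m

dip-slip = net slip × sin(rake) = 228 m × sin(30.2°) = 114.7 m
heave = dip-slip × cos(dip) = 114.7 × cos(65°) = 48.5 m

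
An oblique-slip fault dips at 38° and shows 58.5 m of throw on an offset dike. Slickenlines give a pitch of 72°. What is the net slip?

99.9 m

dip-slip = throw / sin(dip) = 58.5 / sin(38°) = 95.02 m
net slip = dip-slip / sin(rake) = 95.02 / sin(72°) = 99.9 m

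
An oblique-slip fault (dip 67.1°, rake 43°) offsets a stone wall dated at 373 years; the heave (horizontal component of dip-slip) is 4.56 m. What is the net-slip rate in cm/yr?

dip-slip = heave / cos(dip) = 4.56 / cos(67.1°) = 11.72 m
net slip = dip-slip / sin(rake) = 11.72 / sin(43°) = 17.18 m
rate = 17.18 m / 373 years = 0.0461 m/yr = 4.61 cm/yr

4.61 cm/yr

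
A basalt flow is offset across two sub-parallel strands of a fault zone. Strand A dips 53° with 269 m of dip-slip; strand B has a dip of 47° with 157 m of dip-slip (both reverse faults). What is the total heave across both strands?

269 m

heave_A = 269 × cos(53°) = 161.9 m
heave_B = 157 × cos(47°) = 107.1 m
total = 161.9 + 107.1 = 269 m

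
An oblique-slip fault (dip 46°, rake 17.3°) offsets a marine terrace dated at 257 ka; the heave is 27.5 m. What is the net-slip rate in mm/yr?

dip-slip = heave / cos(dip) = 27.5 / cos(46°) = 39.59 m
net slip = dip-slip / sin(rake) = 39.59 / sin(17.3°) = 133.1 m
rate = 133.1 m / 257 ka = 0.000518 m/yr = 0.518 mm/yr

0.518 mm/yr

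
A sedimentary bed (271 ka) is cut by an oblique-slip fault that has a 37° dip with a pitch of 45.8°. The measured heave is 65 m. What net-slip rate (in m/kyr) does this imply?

0.419 m/kyr

dip-slip = heave / cos(dip) = 65 / cos(37°) = 81.39 m
net slip = dip-slip / sin(rake) = 81.39 / sin(45.8°) = 113.5 m
rate = 113.5 m / 271 ka = 0.000419 m/yr = 0.419 m/kyr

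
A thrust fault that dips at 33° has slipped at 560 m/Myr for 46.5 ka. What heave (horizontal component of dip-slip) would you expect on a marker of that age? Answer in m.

dip-slip = rate × time = 560 m/Myr × 46.5 ka = 26.04 m
heave = dip-slip × cos(dip) = 26.04 × cos(33°) = 21.8 m

21.8 m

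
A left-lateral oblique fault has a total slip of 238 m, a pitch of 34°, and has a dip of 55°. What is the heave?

76.3 m

dip-slip = net slip × sin(rake) = 238 m × sin(34°) = 133.1 m
heave = dip-slip × cos(dip) = 133.1 × cos(55°) = 76.3 m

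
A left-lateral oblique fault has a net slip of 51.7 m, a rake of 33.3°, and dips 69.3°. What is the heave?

dip-slip = net slip × sin(rake) = 51.7 m × sin(33.3°) = 28.38 m
heave = dip-slip × cos(dip) = 28.38 × cos(69.3°) = 10 m

10 m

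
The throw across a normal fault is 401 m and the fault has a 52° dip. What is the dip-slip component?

dip-slip = throw / sin(dip) = 401 / sin(52°) = 509 m

509 m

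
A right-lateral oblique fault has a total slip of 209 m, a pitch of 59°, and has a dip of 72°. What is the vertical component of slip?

170 m

dip-slip = net slip × sin(rake) = 209 m × sin(59°) = 179.1 m
throw = dip-slip × sin(dip) = 179.1 × sin(72°) = 170 m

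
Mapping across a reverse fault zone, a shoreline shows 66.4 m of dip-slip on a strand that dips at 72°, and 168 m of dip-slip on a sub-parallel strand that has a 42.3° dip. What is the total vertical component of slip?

throw_A = 66.4 × sin(72°) = 63.15 m
throw_B = 168 × sin(42.3°) = 113.1 m
total = 63.15 + 113.1 = 176 m

176 m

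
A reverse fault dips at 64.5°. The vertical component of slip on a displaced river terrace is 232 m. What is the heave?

111 m

heave = throw / tan(dip) = 232 / tan(64.5°) = 111 m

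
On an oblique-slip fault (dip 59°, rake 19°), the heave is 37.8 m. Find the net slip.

225 m

dip-slip = heave / cos(dip) = 37.8 / cos(59°) = 73.39 m
net slip = dip-slip / sin(rake) = 73.39 / sin(19°) = 225 m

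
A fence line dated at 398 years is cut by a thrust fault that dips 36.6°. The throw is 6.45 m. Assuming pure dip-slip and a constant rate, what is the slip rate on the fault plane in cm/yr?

2.72 cm/yr

dip-slip = throw / sin(dip) = 6.45 m / sin(36.6°) = 10.82 m
rate = 10.82 m / 398 years = 0.0272 m/yr = 2.72 cm/yr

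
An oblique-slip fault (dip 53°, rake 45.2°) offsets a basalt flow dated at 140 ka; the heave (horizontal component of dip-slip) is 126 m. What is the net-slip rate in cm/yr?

dip-slip = heave / cos(dip) = 126 / cos(53°) = 209.4 m
net slip = dip-slip / sin(rake) = 209.4 / sin(45.2°) = 295.1 m
rate = 295.1 m / 140 ka = 0.00211 m/yr = 0.211 cm/yr

0.211 cm/yr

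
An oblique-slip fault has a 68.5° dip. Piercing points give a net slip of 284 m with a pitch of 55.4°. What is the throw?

dip-slip = net slip × sin(rake) = 284 m × sin(55.4°) = 233.8 m
throw = dip-slip × sin(dip) = 233.8 × sin(68.5°) = 218 m

218 m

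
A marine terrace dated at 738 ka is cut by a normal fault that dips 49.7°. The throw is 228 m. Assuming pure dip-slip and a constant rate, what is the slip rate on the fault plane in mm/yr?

0.405 mm/yr

dip-slip = throw / sin(dip) = 228 m / sin(49.7°) = 299 m
rate = 299 m / 738 ka = 0.000405 m/yr = 0.405 mm/yr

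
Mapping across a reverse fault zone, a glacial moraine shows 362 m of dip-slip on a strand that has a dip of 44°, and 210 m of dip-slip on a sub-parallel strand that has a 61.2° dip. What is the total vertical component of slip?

throw_A = 362 × sin(44°) = 251.5 m
throw_B = 210 × sin(61.2°) = 184 m
total = 251.5 + 184 = 435 m

435 m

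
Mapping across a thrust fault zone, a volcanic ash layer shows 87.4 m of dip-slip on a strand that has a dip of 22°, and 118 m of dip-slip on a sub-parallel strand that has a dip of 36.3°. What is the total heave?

176 m

heave_A = 87.4 × cos(22°) = 81.04 m
heave_B = 118 × cos(36.3°) = 95.10 m
total = 81.04 + 95.10 = 176 m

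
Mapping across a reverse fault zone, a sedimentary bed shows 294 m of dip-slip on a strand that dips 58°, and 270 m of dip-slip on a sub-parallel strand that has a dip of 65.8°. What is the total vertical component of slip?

throw_A = 294 × sin(58°) = 249.3 m
throw_B = 270 × sin(65.8°) = 246.3 m
total = 249.3 + 246.3 = 496 m

496 m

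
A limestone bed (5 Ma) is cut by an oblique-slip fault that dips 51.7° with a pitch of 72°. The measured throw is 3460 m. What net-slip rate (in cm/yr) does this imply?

0.0927 cm/yr

dip-slip = throw / sin(dip) = 3460 / sin(51.7°) = 4409 m
net slip = dip-slip / sin(rake) = 4409 / sin(72°) = 4636 m
rate = 4636 m / 5 Ma = 0.000927 m/yr = 0.0927 cm/yr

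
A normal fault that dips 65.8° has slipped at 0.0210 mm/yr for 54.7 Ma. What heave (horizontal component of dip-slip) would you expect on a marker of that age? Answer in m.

dip-slip = rate × time = 0.0210 mm/yr × 54.7 Ma = 1149 m
heave = dip-slip × cos(dip) = 1149 × cos(65.8°) = 471 m

471 m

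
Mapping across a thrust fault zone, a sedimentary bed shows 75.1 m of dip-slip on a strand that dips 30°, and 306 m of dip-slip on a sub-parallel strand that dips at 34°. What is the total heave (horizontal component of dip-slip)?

319 m

heave_A = 75.1 × cos(30°) = 65.04 m
heave_B = 306 × cos(34°) = 253.7 m
total = 65.04 + 253.7 = 319 m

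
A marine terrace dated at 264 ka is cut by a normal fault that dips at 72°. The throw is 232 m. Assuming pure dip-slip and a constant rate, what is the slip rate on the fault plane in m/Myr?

924 m/Myr

dip-slip = throw / sin(dip) = 232 m / sin(72°) = 243.9 m
rate = 243.9 m / 264 ka = 0.000924 m/yr = 924 m/Myr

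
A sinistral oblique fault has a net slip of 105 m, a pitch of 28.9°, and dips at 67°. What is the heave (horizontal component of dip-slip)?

dip-slip = net slip × sin(rake) = 105 m × sin(28.9°) = 50.74 m
heave = dip-slip × cos(dip) = 50.74 × cos(67°) = 19.8 m

19.8 m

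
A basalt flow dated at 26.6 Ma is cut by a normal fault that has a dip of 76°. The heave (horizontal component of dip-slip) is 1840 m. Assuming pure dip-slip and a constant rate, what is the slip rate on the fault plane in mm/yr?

dip-slip = heave / cos(dip) = 1840 m / cos(76°) = 7606 m
rate = 7606 m / 26.6 Ma = 0.000286 m/yr = 0.286 mm/yr

0.286 mm/yr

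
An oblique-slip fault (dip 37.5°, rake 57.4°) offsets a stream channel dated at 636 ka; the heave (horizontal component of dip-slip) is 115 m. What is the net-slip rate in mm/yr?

0.271 mm/yr

dip-slip = heave / cos(dip) = 115 / cos(37.5°) = 145 m
net slip = dip-slip / sin(rake) = 145 / sin(57.4°) = 172.1 m
rate = 172.1 m / 636 ka = 0.000271 m/yr = 0.271 mm/yr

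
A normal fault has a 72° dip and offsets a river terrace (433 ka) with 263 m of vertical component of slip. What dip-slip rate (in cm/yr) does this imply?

dip-slip = throw / sin(dip) = 263 m / sin(72°) = 276.5 m
rate = 276.5 m / 433 ka = 0.000639 m/yr = 0.0639 cm/yr

0.0639 cm/yr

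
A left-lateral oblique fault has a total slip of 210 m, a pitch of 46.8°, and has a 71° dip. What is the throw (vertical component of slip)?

145 m

dip-slip = net slip × sin(rake) = 210 m × sin(46.8°) = 153.1 m
throw = dip-slip × sin(dip) = 153.1 × sin(71°) = 145 m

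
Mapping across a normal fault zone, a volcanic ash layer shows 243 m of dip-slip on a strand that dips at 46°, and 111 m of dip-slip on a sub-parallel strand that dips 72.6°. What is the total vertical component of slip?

throw_A = 243 × sin(46°) = 174.8 m
throw_B = 111 × sin(72.6°) = 105.9 m
total = 174.8 + 105.9 = 281 m

281 m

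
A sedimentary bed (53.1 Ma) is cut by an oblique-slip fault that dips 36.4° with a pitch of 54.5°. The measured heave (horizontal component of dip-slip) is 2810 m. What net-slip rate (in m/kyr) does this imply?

0.0808 m/kyr

dip-slip = heave / cos(dip) = 2810 / cos(36.4°) = 3491 m
net slip = dip-slip / sin(rake) = 3491 / sin(54.5°) = 4288 m
rate = 4288 m / 53.1 Ma = 0.0000808 m/yr = 0.0808 m/kyr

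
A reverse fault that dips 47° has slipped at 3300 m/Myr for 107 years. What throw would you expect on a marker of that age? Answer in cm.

dip-slip = rate × time = 3300 m/Myr × 107 years = 0.3531 m
throw = dip-slip × sin(dip) = 0.3531 × sin(47°) = 0.258 m = 25.8 cm

25.8 cm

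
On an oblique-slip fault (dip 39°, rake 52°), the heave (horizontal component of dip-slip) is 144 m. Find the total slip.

235 m

dip-slip = heave / cos(dip) = 144 / cos(39°) = 185.3 m
net slip = dip-slip / sin(rake) = 185.3 / sin(52°) = 235 m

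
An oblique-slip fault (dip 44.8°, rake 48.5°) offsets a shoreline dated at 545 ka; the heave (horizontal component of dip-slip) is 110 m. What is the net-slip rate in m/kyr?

0.380 m/kyr

dip-slip = heave / cos(dip) = 110 / cos(44.8°) = 155 m
net slip = dip-slip / sin(rake) = 155 / sin(48.5°) = 207 m
rate = 207 m / 545 ka = 0.000380 m/yr = 0.380 m/kyr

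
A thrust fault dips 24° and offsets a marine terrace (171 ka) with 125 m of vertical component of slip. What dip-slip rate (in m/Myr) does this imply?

dip-slip = throw / sin(dip) = 125 m / sin(24°) = 307.3 m
rate = 307.3 m / 171 ka = 0.00180 m/yr = 1800 m/Myr

1800 m/Myr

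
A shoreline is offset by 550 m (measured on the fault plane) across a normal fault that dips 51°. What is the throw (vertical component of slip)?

throw = dip-slip × sin(dip) = 550 m × sin(51°) = 427 m

427 m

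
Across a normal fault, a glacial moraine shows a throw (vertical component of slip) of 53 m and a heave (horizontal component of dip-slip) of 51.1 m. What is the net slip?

net slip = √(throw² + heave²) = √(53² + 51.1²) = 73.6 m

73.6 m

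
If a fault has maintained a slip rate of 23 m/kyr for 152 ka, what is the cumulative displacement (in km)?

3.50 km

slip = rate × time = 23 m/kyr × 152 ka = 3500 m = 3.50 km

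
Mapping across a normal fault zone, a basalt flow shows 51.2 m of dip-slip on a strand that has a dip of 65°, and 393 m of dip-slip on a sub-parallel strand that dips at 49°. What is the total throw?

throw_A = 51.2 × sin(65°) = 46.40 m
throw_B = 393 × sin(49°) = 296.6 m
total = 46.40 + 296.6 = 343 m

343 m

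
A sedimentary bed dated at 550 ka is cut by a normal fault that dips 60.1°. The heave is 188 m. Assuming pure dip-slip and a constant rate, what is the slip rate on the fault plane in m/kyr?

dip-slip = heave / cos(dip) = 188 m / cos(60.1°) = 377.1 m
rate = 377.1 m / 550 ka = 0.000686 m/yr = 0.686 m/kyr

0.686 m/kyr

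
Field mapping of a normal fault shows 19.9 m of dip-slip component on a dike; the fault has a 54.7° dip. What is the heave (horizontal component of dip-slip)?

heave = dip-slip × cos(dip) = 19.9 m × cos(54.7°) = 11.5 m

11.5 m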